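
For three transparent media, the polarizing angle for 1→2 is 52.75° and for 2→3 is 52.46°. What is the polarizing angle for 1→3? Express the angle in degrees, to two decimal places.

θ_B ≈ 59.70°

n₂/n₁ = tan 52.75° = 1.3151 and n₃/n₂ = tan 52.46° = 1.3013.
n₃/n₁ = 1.7114. Then tan θ_B(1→3) = n₃/n₁, so θ_B(1→3) = arctan(1.7114) = 59.70°.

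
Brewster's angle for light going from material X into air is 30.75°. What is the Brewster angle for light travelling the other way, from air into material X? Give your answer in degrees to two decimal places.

The two Brewster angles are complementary: θ_B' = 90° − θ_B = 90° − 30.75° = 59.25°.

θ_B' ≈ 59.25°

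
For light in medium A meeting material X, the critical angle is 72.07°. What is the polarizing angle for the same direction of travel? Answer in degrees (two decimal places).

At the critical angle sin θ_c = n₂/n₁, giving n₂/n₁ = sin 72.07° = 0.9514.
Then tan θ_B = n₂/n₁ = 0.9514, so θ_B = arctan 0.9514 = 43.57°.

θ_B ≈ 43.57°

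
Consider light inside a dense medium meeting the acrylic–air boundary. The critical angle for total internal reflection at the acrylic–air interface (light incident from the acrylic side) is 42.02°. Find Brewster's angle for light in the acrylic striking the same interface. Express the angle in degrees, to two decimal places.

sin θ_c = n₂/n₁, so n₂/n₁ = sin 42.02° = 0.6694.
Brewster: tan θ_B = n₂/n₁ = 0.6694.
θ_B = arctan(0.6694) = 33.80°.

θ_B ≈ 33.80°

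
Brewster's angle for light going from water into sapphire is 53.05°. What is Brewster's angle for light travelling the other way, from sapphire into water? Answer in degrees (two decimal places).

θ_B' ≈ 36.95°

Reversing the direction swaps n₁ and n₂, so tan θ_B' = 1/tan θ_B and θ_B' = 90° − θ_B.
Hence θ_B' = 90° − 53.05° = 36.95°.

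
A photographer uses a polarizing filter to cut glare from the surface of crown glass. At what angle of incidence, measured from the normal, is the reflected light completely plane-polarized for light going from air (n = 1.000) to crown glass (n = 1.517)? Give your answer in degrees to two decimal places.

At Brewster's angle the reflected and refracted rays are perpendicular, which with Snell's law gives tan θ_B = n₂/n₁.
Here n₂/n₁ = 1.517/1.000 = 1.5170, and Brewster's law gives tan θ_B = n₂/n₁. Taking the arctangent, θ_B = 56.61°.

θ_B ≈ 56.61°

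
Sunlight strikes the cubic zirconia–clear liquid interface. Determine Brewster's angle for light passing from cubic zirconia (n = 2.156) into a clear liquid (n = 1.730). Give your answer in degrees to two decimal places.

θ_B ≈ 38.74°

tan θ_B = n₂/n₁ = 1.730/2.156 = 0.8024. Taking the arctangent, θ_B = 38.74°.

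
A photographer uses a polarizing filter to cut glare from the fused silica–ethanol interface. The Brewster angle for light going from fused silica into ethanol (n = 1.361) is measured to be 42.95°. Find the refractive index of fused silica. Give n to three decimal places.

n ≈ 1.462

Brewster's law: tan θ_B = n₂/n₁ (light incident in fused silica, refracted into ethanol).
n₁ = n₂ / tan θ_B = 1.361 / tan 42.95° = 1.462.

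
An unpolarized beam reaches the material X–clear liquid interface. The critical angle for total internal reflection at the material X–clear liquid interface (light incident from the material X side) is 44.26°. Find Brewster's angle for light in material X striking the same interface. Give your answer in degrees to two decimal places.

θ_B ≈ 34.91°

At the critical angle sin θ_c = n₂/n₁, giving n₂/n₁ = sin 44.26° = 0.6979.
Then tan θ_B = n₂/n₁ = 0.6979, so θ_B = arctan 0.6979 = 34.91°.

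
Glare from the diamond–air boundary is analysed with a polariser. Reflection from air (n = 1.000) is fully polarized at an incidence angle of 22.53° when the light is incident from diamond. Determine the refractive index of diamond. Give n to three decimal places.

n ≈ 2.411

Full polarization of the reflected beam means tan θ_B = n₂/n₁, where n₁ is the incident medium (diamond).
n₁ = n₂ / tan θ_B = 1.000 / tan 22.53° = 2.411.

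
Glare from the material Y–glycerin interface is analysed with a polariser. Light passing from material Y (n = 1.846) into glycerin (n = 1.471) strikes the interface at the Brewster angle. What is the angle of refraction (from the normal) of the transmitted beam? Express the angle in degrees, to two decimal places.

θ_t ≈ 51.45°

First find Brewster's angle: tan θ_B = 1.471/1.846 = 0.7969, giving θ_B = 38.55°.
At Brewster's angle the reflected and refracted rays are perpendicular, so θ_t = 90° − θ_B = 90° − 38.55° = 51.45°.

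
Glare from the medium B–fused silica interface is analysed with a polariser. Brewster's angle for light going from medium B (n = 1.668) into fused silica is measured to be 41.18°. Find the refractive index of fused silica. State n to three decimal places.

n ≈ 1.459

Brewster's law: tan θ_B = n₂/n₁ (light incident in medium B, refracted into fused silica).
n₂ = n₁ tan θ_B = 1.668 × tan 41.18° = 1.459.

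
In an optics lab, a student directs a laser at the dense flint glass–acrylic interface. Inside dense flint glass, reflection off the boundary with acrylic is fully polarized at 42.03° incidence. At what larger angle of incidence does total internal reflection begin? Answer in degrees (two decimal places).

θ_c ≈ 64.34°

From Brewster, n₂/n₁ = tan θ_B = tan 42.03° = 0.9014.
Then sin θ_c = n₂/n₁ = 0.9014, so θ_c = arcsin 0.9014 = 64.34°.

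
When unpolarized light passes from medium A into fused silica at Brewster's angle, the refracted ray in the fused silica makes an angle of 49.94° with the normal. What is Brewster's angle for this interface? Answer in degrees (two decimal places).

Since the reflected and refracted rays are at right angles at the polarizing angle, θ_B + θ_t = 90°.
θ_B = 90° − 49.94° = 40.06°.

θ_B ≈ 40.06°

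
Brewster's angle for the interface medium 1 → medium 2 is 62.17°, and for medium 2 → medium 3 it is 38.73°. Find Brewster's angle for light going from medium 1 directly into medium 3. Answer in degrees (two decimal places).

θ_B ≈ 56.65°

n₂/n₁ = tan 62.17° = 1.8943 and n₃/n₂ = tan 38.73° = 0.8020.
Multiplying, n₃/n₁ = 1.8943 × 0.8020 = 1.5192, and θ_B(1→3) = arctan 1.5192 = 56.65°.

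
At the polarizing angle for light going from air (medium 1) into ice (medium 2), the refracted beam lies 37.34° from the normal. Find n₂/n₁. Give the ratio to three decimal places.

θ_B + θ_t = 90°, so θ_B = 90° − 37.34° = 52.66°.
Then n₂/n₁ = tan θ_B = tan 52.66° = 1.311.

n₂/n₁ ≈ 1.311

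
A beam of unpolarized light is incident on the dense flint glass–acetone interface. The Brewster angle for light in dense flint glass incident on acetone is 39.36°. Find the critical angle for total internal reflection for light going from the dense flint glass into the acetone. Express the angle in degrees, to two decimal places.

From Brewster, n₂/n₁ = tan θ_B = tan 39.36° = 0.8202.
Then sin θ_c = n₂/n₁ = 0.8202, so θ_c = arcsin 0.8202 = 55.11°.

θ_c ≈ 55.11°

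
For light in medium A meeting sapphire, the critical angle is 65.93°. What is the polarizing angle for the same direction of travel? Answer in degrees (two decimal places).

At the critical angle sin θ_c = n₂/n₁, giving n₂/n₁ = sin 65.93° = 0.9130.
Then tan θ_B = n₂/n₁ = 0.9130, so θ_B = arctan 0.9130 = 42.40°.

θ_B ≈ 42.40°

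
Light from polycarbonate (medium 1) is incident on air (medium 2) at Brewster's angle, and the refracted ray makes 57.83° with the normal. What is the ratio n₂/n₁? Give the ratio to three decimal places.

n₂/n₁ ≈ 0.629

θ_B + θ_t = 90°, so θ_B = 90° − 57.83° = 32.17°.
tan θ_B = n₂/n₁, so n₂/n₁ = tan 32.17° = 0.629.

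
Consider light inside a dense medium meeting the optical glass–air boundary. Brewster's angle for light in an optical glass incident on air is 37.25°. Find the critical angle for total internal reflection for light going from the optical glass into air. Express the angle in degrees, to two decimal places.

θ_c ≈ 49.50°

tan θ_B = n₂/n₁ = tan 37.25° = 0.7604.
Total internal reflection: sin θ_c = n₂/n₁ = 0.7604.
θ_c = arcsin(0.7604) = 49.50°.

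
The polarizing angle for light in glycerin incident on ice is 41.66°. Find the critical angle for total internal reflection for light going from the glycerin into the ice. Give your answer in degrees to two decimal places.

θ_c ≈ 62.84°

tan θ_B = n₂/n₁ = tan 41.66° = 0.8897.
Total internal reflection: sin θ_c = n₂/n₁ = 0.8897.
θ_c = arcsin(0.8897) = 62.84°.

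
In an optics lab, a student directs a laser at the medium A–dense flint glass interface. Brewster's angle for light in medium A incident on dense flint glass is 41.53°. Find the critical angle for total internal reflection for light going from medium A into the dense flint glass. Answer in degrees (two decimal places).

θ_c ≈ 62.33°

From Brewster, n₂/n₁ = tan θ_B = tan 41.53° = 0.8857.
Then sin θ_c = n₂/n₁ = 0.8857, so θ_c = arcsin 0.8857 = 62.33°.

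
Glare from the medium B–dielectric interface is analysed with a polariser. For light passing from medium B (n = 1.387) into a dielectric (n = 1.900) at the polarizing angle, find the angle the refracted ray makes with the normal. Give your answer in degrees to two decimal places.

θ_t ≈ 36.13°

θ_B = arctan(n₂/n₁) = arctan(1.900/1.387) = 53.87°.
At Brewster's angle the reflected and refracted rays are perpendicular, so θ_t = 90° − θ_B = 90° − 53.87° = 36.13°.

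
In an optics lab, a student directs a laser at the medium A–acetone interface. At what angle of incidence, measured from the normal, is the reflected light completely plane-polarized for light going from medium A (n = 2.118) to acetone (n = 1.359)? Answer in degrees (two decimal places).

Here n₂/n₁ = 1.359/2.118 = 0.6416, and Brewster's law gives tan θ_B = n₂/n₁.
So θ_B = arctan 0.6416 = 32.69°.

θ_B ≈ 32.69°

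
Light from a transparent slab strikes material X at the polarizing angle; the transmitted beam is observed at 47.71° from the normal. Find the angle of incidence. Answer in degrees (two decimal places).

θ_B ≈ 42.29°

At Brewster's angle the reflected and refracted rays are perpendicular, so θ_B + θ_t = 90°.
So θ_B = 90° − θ_t = 90° − 47.71° = 42.29°.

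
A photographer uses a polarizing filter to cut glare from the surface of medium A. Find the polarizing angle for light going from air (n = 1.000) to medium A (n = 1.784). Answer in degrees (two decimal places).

Brewster's condition: tan θ_B = n₂/n₁ = 1.784/1.000 = 1.7840. Taking the arctangent, θ_B = 60.73°.

θ_B ≈ 60.73°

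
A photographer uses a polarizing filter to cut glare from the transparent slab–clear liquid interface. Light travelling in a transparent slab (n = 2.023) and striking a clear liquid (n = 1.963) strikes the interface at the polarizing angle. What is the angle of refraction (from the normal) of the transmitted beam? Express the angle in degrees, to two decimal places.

θ_B = arctan(n₂/n₁) = arctan(1.963/2.023) = 44.14°.
Since θ_B + θ_t = 90° at Brewster incidence, θ_t = 90° − 44.14° = 45.86°.

θ_t ≈ 45.86°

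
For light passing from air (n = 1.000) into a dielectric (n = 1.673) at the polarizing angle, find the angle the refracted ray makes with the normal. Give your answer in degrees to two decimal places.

θ_B = arctan(n₂/n₁) = arctan(1.673/1.000) = 59.13°.
The refracted ray is perpendicular to the reflected ray, so θ_t = 90° − θ_B = 30.87°.

θ_t ≈ 30.87°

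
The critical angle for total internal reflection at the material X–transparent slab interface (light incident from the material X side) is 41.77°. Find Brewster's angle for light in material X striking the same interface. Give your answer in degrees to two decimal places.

sin θ_c = n₂/n₁, so n₂/n₁ = sin 41.77° = 0.6661.
Brewster: tan θ_B = n₂/n₁ = 0.6661.
θ_B = arctan(0.6661) = 33.67°.

θ_B ≈ 33.67°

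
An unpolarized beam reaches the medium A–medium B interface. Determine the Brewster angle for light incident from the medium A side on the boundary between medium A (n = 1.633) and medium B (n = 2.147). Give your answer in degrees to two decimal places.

At Brewster's angle the reflected and refracted rays are perpendicular, which with Snell's law gives tan θ_B = n₂/n₁.
Here n₂/n₁ = 2.147/1.633 = 1.3148, and Brewster's law gives tan θ_B = n₂/n₁.
So θ_B = arctan 1.3148 = 52.74°.

θ_B ≈ 52.74°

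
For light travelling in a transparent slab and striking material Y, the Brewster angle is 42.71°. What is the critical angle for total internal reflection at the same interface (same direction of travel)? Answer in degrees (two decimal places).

θ_c ≈ 67.38°

n₂/n₁ = tan 42.71° = 0.9231; the critical angle satisfies sin θ_c = n₂/n₁.
θ_c = arcsin(0.9231) = 67.38°.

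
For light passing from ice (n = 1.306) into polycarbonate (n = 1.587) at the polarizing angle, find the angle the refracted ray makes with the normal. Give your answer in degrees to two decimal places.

θ_t ≈ 39.45°

First find Brewster's angle: tan θ_B = 1.587/1.306 = 1.2152, giving θ_B = 50.55°.
The refracted ray is perpendicular to the reflected ray, so θ_t = 90° − θ_B = 39.45°.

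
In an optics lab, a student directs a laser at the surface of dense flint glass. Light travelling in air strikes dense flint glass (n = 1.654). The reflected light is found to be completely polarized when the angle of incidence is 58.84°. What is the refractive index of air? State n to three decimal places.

n ≈ 1.000

Brewster's law: tan θ_B = n₂/n₁ (light incident in air, refracted into dense flint glass).
n₁ = n₂ / tan θ_B = 1.654 / tan 58.84° = 1.000.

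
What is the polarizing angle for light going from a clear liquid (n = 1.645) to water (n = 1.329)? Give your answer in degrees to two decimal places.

θ_B ≈ 38.93°

At Brewster's angle the reflected and refracted rays are perpendicular, which with Snell's law gives tan θ_B = n₂/n₁.
Brewster's condition: tan θ_B = n₂/n₁ = 1.329/1.645 = 0.8079.
So θ_B = arctan 0.8079 = 38.93°.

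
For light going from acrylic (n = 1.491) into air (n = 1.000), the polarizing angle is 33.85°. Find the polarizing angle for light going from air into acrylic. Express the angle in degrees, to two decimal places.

θ_B' ≈ 56.15°

tan θ_B' = n₁/n₂ = 1/tan θ_B, so θ_B' = 90° − θ_B.
θ_B' = 90° − 33.85° = 56.15°.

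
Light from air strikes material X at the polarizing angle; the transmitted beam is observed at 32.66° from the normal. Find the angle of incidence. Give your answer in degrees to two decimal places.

θ_B ≈ 57.34°

Since the reflected and refracted rays are at right angles at the polarizing angle, θ_B + θ_t = 90°.
θ_B = 90° − 32.66° = 57.34°.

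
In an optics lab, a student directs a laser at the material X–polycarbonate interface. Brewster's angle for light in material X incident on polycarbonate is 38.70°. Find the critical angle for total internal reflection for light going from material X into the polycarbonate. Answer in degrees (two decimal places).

n₂/n₁ = tan 38.70° = 0.8012; the critical angle satisfies sin θ_c = n₂/n₁.
θ_c = arcsin(0.8012) = 53.24°.

θ_c ≈ 53.24°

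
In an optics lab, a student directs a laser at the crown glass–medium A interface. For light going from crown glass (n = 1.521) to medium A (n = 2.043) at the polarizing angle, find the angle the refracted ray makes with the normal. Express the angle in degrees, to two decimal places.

θ_t ≈ 36.67°

tan θ_B = n₂/n₁ = 2.043/1.521 = 1.3432, so θ_B = 53.33°.
The refracted ray is perpendicular to the reflected ray, so θ_t = 90° − θ_B = 36.67°.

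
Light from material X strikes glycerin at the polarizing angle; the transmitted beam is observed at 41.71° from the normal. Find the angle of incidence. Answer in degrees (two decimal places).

θ_B ≈ 48.29°

Brewster's condition makes the reflected and refracted beams perpendicular: θ_B + θ_t = 90°.
θ_B = 90° − 41.71° = 48.29°.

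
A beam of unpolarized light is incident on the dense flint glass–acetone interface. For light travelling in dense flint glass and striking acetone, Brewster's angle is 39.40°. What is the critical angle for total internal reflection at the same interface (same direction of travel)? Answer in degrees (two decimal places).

θ_c ≈ 55.23°

n₂/n₁ = tan 39.40° = 0.8214; the critical angle satisfies sin θ_c = n₂/n₁.
θ_c = arcsin(0.8214) = 55.23°.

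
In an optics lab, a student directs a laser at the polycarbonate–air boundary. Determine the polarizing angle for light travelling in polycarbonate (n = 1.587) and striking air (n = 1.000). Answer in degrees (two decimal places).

Brewster's condition: tan θ_B = n₂/n₁ = 1.000/1.587 = 0.6301.
θ_B = arctan(0.6301) = 32.22°.

θ_B ≈ 32.22°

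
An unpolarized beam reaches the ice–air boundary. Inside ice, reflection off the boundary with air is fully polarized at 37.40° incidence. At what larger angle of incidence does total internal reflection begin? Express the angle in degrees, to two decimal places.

From Brewster, n₂/n₁ = tan θ_B = tan 37.40° = 0.7646.
Then sin θ_c = n₂/n₁ = 0.7646, so θ_c = arcsin 0.7646 = 49.87°.

θ_c ≈ 49.87°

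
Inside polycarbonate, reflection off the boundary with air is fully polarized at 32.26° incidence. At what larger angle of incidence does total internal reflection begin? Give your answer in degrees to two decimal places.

θ_c ≈ 39.14°

From Brewster, n₂/n₁ = tan θ_B = tan 32.26° = 0.6312.
Then sin θ_c = n₂/n₁ = 0.6312, so θ_c = arcsin 0.6312 = 39.14°.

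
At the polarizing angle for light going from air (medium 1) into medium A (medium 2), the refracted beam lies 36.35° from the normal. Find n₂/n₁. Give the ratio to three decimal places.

n₂/n₁ ≈ 1.359

At Brewster incidence θ_B = 90° − θ_t = 90° − 36.35° = 53.65°.
tan θ_B = n₂/n₁, so n₂/n₁ = tan 53.65° = 1.359.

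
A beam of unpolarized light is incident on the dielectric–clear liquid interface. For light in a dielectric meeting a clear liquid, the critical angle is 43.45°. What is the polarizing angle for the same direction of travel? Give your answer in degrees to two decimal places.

θ_B ≈ 34.52°

sin θ_c = n₂/n₁, so n₂/n₁ = sin 43.45° = 0.6877.
Brewster: tan θ_B = n₂/n₁ = 0.6877.
θ_B = arctan(0.6877) = 34.52°.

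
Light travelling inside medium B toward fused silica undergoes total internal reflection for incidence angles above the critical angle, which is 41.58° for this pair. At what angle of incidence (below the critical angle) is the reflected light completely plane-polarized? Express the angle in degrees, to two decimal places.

θ_B ≈ 33.57°

At the critical angle sin θ_c = n₂/n₁, giving n₂/n₁ = sin 41.58° = 0.6637.
Then tan θ_B = n₂/n₁ = 0.6637, so θ_B = arctan 0.6637 = 33.57°.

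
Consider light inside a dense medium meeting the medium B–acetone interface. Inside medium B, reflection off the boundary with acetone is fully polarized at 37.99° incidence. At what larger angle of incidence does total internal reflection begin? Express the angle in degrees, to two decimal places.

θ_c ≈ 51.35°

tan θ_B = n₂/n₁ = tan 37.99° = 0.7810.
Total internal reflection: sin θ_c = n₂/n₁ = 0.7810.
θ_c = arcsin(0.7810) = 51.35°.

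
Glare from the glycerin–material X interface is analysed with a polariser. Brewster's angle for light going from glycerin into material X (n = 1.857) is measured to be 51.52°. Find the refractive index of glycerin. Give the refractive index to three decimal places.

n ≈ 1.476

At Brewster's angle, tan θ_B = n₂/n₁ with n₁ on the incident side (glycerin) and n₂ on the transmitted side (material X).
n₁ = n₂ / tan θ_B = 1.857 / tan 51.52° = 1.476.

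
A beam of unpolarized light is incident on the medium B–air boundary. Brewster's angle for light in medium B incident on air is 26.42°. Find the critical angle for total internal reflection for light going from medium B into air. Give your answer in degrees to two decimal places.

θ_c ≈ 29.79°

n₂/n₁ = tan 26.42° = 0.4968; the critical angle satisfies sin θ_c = n₂/n₁.
θ_c = arcsin(0.4968) = 29.79°.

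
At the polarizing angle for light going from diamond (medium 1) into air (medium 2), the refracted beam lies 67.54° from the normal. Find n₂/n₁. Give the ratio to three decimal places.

At Brewster incidence θ_B = 90° − θ_t = 90° − 67.54° = 22.46°.
tan θ_B = n₂/n₁, so n₂/n₁ = tan 22.46° = 0.413.

n₂/n₁ ≈ 0.413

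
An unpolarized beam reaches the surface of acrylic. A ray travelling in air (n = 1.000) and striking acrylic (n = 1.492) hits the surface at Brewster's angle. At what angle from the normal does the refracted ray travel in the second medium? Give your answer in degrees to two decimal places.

θ_t ≈ 33.83°

θ_B = arctan(n₂/n₁) = arctan(1.492/1.000) = 56.17°.
At Brewster's angle the reflected and refracted rays are perpendicular, so θ_t = 90° − θ_B = 90° − 56.17° = 33.83°.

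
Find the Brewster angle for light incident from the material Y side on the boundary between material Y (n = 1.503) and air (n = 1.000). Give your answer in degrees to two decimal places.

θ_B ≈ 33.64°

Here n₂/n₁ = 1.000/1.503 = 0.6653, and Brewster's law gives tan θ_B = n₂/n₁. Taking the arctangent, θ_B = 33.64°.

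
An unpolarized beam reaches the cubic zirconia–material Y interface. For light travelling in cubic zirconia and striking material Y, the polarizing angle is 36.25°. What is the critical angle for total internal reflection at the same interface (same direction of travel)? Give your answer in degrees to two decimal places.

θ_c ≈ 47.16°

tan θ_B = n₂/n₁ = tan 36.25° = 0.7332.
Total internal reflection: sin θ_c = n₂/n₁ = 0.7332.
θ_c = arcsin(0.7332) = 47.16°.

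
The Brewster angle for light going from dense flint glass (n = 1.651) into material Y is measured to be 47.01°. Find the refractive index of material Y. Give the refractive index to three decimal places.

Brewster's law: tan θ_B = n₂/n₁ (light incident in dense flint glass, refracted into material Y).
n₂ = n₁ tan θ_B = 1.651 × tan 47.01° = 1.771.

n ≈ 1.771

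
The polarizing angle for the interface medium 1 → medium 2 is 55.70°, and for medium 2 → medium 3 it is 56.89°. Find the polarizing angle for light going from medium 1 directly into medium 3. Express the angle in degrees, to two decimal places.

θ_B ≈ 66.02°

Each Brewster angle gives a ratio: n₂/n₁ = tan 55.70° = 1.4659, n₃/n₂ = tan 56.89° = 1.5334.
So n₃/n₁ = (n₂/n₁)(n₃/n₂) = 1.4659 × 1.5334 = 2.2479.
θ_B(1→3) = arctan(2.2479) = 66.02°.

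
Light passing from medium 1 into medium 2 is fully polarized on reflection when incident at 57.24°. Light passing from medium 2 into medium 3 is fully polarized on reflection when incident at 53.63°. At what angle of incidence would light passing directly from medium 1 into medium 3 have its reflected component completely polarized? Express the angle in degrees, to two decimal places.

Each Brewster angle gives a ratio: n₂/n₁ = tan 57.24° = 1.5541, n₃/n₂ = tan 53.63° = 1.3579.
n₃/n₁ = 2.1102. Then tan θ_B(1→3) = n₃/n₁, so θ_B(1→3) = arctan(2.1102) = 64.64°.

θ_B ≈ 64.64°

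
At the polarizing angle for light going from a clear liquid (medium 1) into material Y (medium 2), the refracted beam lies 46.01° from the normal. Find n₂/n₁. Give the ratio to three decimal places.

θ_B + θ_t = 90°, so θ_B = 90° − 46.01° = 43.99°.
Then n₂/n₁ = tan θ_B = tan 43.99° = 0.965.

n₂/n₁ ≈ 0.965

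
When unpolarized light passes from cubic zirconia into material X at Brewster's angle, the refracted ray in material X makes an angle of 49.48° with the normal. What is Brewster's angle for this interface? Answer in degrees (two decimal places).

θ_B ≈ 40.52°

Since the reflected and refracted rays are at right angles at the polarizing angle, θ_B + θ_t = 90°.
So θ_B = 90° − θ_t = 90° − 49.48° = 40.52°.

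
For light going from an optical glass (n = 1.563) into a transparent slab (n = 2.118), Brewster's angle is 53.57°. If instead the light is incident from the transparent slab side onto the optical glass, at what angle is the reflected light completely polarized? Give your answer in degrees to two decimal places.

tan θ_B' = n₁/n₂ = 1/tan θ_B, so θ_B' = 90° − θ_B.
θ_B' = 90° − 53.57° = 36.43°.

θ_B' ≈ 36.43°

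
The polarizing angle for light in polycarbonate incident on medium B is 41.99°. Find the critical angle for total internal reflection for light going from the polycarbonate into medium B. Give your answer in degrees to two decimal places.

From Brewster, n₂/n₁ = tan θ_B = tan 41.99° = 0.9001.
Then sin θ_c = n₂/n₁ = 0.9001, so θ_c = arcsin 0.9001 = 64.17°.

θ_c ≈ 64.17°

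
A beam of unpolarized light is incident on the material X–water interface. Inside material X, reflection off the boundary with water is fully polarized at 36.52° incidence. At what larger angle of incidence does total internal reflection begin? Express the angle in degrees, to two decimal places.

tan θ_B = n₂/n₁ = tan 36.52° = 0.7405.
Total internal reflection: sin θ_c = n₂/n₁ = 0.7405.
θ_c = arcsin(0.7405) = 47.77°.

θ_c ≈ 47.77°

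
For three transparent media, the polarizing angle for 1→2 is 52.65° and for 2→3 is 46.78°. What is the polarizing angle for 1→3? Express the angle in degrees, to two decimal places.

θ_B ≈ 54.35°

tan θ_B(1→2) = n₂/n₁ = tan 52.65° = 1.3103.
tan θ_B(2→3) = n₃/n₂ = tan 46.78° = 1.0641.
So n₃/n₁ = (n₂/n₁)(n₃/n₂) = 1.3103 × 1.0641 = 1.3944.
θ_B(1→3) = arctan(1.3944) = 54.35°.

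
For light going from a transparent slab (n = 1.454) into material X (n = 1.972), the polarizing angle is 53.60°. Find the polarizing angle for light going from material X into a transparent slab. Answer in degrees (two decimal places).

The two Brewster angles are complementary: θ_B' = 90° − θ_B = 90° − 53.60° = 36.40°.

θ_B' ≈ 36.40°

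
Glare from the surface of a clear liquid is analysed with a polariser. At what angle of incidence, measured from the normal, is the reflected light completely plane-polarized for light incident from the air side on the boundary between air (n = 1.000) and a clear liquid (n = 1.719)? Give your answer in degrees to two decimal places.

θ_B ≈ 59.81°

The reflected p-component vanishes when tan θ_B = n₂/n₁.
Brewster's condition: tan θ_B = n₂/n₁ = 1.719/1.000 = 1.7190.
So θ_B = arctan 1.7190 = 59.81°.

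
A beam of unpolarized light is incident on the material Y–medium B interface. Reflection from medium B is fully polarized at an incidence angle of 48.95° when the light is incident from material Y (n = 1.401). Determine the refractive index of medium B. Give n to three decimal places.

n ≈ 1.609

At Brewster's angle, tan θ_B = n₂/n₁ with n₁ on the incident side (material Y) and n₂ on the transmitted side (medium B).
n₂ = n₁ tan θ_B = 1.401 × tan 48.95° = 1.609.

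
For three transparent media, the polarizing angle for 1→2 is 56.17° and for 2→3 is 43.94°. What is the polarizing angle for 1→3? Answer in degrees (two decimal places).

tan θ_B(1→2) = n₂/n₁ = tan 56.17° = 1.4921.
tan θ_B(2→3) = n₃/n₂ = tan 43.94° = 0.9637.
n₃/n₁ = 1.4379. Then tan θ_B(1→3) = n₃/n₁, so θ_B(1→3) = arctan(1.4379) = 55.18°.

θ_B ≈ 55.18°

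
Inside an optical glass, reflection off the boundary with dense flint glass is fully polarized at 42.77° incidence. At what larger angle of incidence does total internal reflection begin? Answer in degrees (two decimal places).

From Brewster, n₂/n₁ = tan θ_B = tan 42.77° = 0.9250.
Then sin θ_c = n₂/n₁ = 0.9250, so θ_c = arcsin 0.9250 = 67.67°.

θ_c ≈ 67.67°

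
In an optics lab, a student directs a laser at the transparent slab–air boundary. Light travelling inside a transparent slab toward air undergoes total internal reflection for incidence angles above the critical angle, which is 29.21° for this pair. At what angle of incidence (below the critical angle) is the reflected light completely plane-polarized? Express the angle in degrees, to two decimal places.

sin θ_c = n₂/n₁, so n₂/n₁ = sin 29.21° = 0.4880.
Brewster: tan θ_B = n₂/n₁ = 0.4880.
θ_B = arctan(0.4880) = 26.01°.

θ_B ≈ 26.01°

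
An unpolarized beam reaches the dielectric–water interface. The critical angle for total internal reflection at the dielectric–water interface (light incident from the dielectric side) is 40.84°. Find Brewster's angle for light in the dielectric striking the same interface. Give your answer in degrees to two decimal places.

At the critical angle sin θ_c = n₂/n₁, giving n₂/n₁ = sin 40.84° = 0.6539.
Then tan θ_B = n₂/n₁ = 0.6539, so θ_B = arctan 0.6539 = 33.18°.

θ_B ≈ 33.18°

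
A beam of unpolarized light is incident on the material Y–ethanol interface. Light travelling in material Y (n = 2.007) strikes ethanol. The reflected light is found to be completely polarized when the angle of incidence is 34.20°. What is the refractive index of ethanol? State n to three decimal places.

At the Brewster angle, tan θ_B = n₂/n₁ with n₁ on the incident side (material Y) and n₂ on the transmitted side (ethanol).
n₂ = n₁ tan θ_B = 2.007 × tan 34.20° = 1.364.

n ≈ 1.364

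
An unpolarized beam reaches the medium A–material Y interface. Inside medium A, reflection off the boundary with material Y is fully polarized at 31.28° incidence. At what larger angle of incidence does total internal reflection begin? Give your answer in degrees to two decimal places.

n₂/n₁ = tan 31.28° = 0.6075; the critical angle satisfies sin θ_c = n₂/n₁.
θ_c = arcsin(0.6075) = 37.41°.

θ_c ≈ 37.41°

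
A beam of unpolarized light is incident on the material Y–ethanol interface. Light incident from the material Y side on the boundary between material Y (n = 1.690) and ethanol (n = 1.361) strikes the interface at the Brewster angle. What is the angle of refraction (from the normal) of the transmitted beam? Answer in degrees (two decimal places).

θ_t ≈ 51.15°

θ_B = arctan(n₂/n₁) = arctan(1.361/1.690) = 38.85°.
The refracted ray is perpendicular to the reflected ray, so θ_t = 90° − θ_B = 51.15°.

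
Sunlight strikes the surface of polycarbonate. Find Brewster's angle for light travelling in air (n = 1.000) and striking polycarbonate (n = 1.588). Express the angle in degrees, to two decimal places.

θ_B ≈ 57.80°

The reflected p-component vanishes when tan θ_B = n₂/n₁.
Here n₂/n₁ = 1.588/1.000 = 1.5880, and Brewster's law gives tan θ_B = n₂/n₁.
θ_B = arctan(1.5880) = 57.80°.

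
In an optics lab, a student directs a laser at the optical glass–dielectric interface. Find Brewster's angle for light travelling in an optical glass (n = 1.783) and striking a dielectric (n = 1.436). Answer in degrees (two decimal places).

θ_B ≈ 38.85°

tan θ_B = n₂/n₁ = 1.436/1.783 = 0.8054.
So θ_B = arctan 0.8054 = 38.85°.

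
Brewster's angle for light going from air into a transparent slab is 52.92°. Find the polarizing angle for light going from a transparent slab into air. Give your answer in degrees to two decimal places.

θ_B' ≈ 37.08°

The two Brewster angles are complementary: θ_B' = 90° − θ_B = 90° − 52.92° = 37.08°.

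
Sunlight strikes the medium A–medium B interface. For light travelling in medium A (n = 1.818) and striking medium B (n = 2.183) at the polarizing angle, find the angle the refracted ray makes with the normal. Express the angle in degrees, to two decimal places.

tan θ_B = n₂/n₁ = 2.183/1.818 = 1.2008, so θ_B = 50.21°.
The refracted ray is perpendicular to the reflected ray, so θ_t = 90° − θ_B = 39.79°.

θ_t ≈ 39.79°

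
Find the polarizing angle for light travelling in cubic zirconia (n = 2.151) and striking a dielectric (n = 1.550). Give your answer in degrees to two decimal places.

tan θ_B = n₂/n₁ = 1.550/2.151 = 0.7206.
θ_B = arctan(0.7206) = 35.78°.

θ_B ≈ 35.78°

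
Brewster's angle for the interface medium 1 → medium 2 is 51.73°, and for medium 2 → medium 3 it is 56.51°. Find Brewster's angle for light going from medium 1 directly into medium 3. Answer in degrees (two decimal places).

θ_B ≈ 62.44°

tan θ_B(1→2) = n₂/n₁ = tan 51.73° = 1.2676.
tan θ_B(2→3) = n₃/n₂ = tan 56.51° = 1.5114.
n₃/n₁ = 1.9158. Then tan θ_B(1→3) = n₃/n₁, so θ_B(1→3) = arctan(1.9158) = 62.44°.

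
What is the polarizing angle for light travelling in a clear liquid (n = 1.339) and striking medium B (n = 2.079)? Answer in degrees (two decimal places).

θ_B ≈ 57.22°

Here n₂/n₁ = 2.079/1.339 = 1.5527, and Brewster's law gives tan θ_B = n₂/n₁.
θ_B = arctan(1.5527) = 57.22°.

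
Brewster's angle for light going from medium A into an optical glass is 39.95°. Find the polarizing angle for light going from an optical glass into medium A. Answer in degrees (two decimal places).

Reversing the direction swaps n₁ and n₂, so tan θ_B' = 1/tan θ_B and θ_B' = 90° − θ_B.
Hence θ_B' = 90° − 39.95° = 50.05°.

θ_B' ≈ 50.05°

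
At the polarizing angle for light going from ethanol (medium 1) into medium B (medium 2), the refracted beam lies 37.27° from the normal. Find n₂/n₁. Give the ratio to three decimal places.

n₂/n₁ ≈ 1.314

θ_B + θ_t = 90°, so θ_B = 90° − 37.27° = 52.73°.
Then n₂/n₁ = tan θ_B = tan 52.73° = 1.314.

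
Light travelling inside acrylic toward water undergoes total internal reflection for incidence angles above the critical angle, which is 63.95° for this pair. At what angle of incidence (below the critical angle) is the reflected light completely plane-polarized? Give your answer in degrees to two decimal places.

θ_B ≈ 41.94°

sin θ_c = n₂/n₁, so n₂/n₁ = sin 63.95° = 0.8984.
Brewster: tan θ_B = n₂/n₁ = 0.8984.
θ_B = arctan(0.8984) = 41.94°.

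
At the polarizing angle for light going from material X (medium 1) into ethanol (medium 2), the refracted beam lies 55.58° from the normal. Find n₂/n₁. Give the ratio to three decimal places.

At Brewster incidence θ_B = 90° − θ_t = 90° − 55.58° = 34.42°.
Then n₂/n₁ = tan θ_B = tan 34.42° = 0.685.

n₂/n₁ ≈ 0.685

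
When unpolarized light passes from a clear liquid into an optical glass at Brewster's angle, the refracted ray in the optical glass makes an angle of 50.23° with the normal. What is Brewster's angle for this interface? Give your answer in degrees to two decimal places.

θ_B ≈ 39.77°

At Brewster's angle the reflected and refracted rays are perpendicular, so θ_B + θ_t = 90°.
θ_B = 90° − 50.23° = 39.77°.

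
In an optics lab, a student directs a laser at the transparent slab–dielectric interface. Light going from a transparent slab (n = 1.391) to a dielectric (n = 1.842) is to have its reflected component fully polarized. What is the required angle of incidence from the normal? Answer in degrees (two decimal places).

θ_B ≈ 52.94°

Here n₂/n₁ = 1.842/1.391 = 1.3242, and Brewster's law gives tan θ_B = n₂/n₁.
So θ_B = arctan 1.3242 = 52.94°.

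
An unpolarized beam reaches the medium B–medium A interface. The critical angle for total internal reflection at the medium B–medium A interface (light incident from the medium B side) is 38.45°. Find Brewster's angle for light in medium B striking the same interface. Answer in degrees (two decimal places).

sin θ_c = n₂/n₁, so n₂/n₁ = sin 38.45° = 0.6218.
Brewster: tan θ_B = n₂/n₁ = 0.6218.
θ_B = arctan(0.6218) = 31.87°.

θ_B ≈ 31.87°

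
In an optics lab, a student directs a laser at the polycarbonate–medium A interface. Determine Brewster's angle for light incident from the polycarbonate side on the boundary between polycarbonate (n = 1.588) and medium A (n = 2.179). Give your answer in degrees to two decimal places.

θ_B ≈ 53.92°

Here n₂/n₁ = 2.179/1.588 = 1.3722, and Brewster's law gives tan θ_B = n₂/n₁. Taking the arctangent, θ_B = 53.92°.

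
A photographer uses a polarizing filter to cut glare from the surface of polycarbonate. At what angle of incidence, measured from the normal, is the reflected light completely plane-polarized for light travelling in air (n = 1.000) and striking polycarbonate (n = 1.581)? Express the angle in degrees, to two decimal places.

θ_B ≈ 57.69°

At Brewster's angle the reflected and refracted rays are perpendicular, which with Snell's law gives tan θ_B = n₂/n₁.
tan θ_B = n₂/n₁ = 1.581/1.000 = 1.5810. Taking the arctangent, θ_B = 57.69°.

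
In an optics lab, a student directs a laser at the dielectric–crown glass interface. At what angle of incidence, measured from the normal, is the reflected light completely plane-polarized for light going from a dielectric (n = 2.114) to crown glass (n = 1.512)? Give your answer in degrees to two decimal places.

θ_B ≈ 35.57°

Brewster's condition: tan θ_B = n₂/n₁ = 1.512/2.114 = 0.7152. Taking the arctangent, θ_B = 35.57°.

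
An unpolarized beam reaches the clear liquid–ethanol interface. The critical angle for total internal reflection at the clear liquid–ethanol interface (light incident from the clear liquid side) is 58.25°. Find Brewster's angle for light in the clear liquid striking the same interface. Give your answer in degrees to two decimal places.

n₂/n₁ = sin θ_c = sin 58.25° = 0.8504.
tan θ_B equals the same ratio, so θ_B = arctan(0.8504) = 40.38°.

θ_B ≈ 40.38°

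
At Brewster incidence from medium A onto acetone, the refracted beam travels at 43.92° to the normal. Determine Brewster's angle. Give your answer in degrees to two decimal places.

Brewster's condition makes the reflected and refracted beams perpendicular: θ_B + θ_t = 90°.
θ_B = 90° − 43.92° = 46.08°.

θ_B ≈ 46.08°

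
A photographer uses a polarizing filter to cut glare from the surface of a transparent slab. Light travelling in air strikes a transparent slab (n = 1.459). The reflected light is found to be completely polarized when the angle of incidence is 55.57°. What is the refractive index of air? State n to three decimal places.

n ≈ 1.000

At Brewster's angle, tan θ_B = n₂/n₁ with n₁ on the incident side (air) and n₂ on the transmitted side (a transparent slab).
n₁ = n₂ / tan θ_B = 1.459 / tan 55.57° = 1.000.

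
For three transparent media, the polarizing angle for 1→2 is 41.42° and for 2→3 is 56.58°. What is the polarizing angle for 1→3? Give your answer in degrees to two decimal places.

n₂/n₁ = tan 41.42° = 0.8822 and n₃/n₂ = tan 56.58° = 1.5154.
n₃/n₁ = 1.3370. Then tan θ_B(1→3) = n₃/n₁, so θ_B(1→3) = arctan(1.3370) = 53.20°.

θ_B ≈ 53.20°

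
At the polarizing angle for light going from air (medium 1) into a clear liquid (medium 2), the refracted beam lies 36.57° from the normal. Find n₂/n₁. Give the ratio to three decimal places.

n₂/n₁ ≈ 1.348

At Brewster incidence θ_B = 90° − θ_t = 90° − 36.57° = 53.43°.
Then n₂/n₁ = tan θ_B = tan 53.43° = 1.348.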